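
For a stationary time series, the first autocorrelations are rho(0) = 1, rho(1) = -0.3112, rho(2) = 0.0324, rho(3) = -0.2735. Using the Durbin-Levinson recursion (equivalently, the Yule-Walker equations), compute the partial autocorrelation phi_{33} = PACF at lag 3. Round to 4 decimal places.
\phi_{33} = -0.3171

The PACF at lag k is phi_{kk}, the last component of the solution
to the Yule-Walker system G_k phi = r_k where
  (G_k)_{ij} = rho(|i - j|), (r_k)_i = rho(i), i,j = 1..k.
Equivalently, Durbin-Levinson gives phi_{kk} iteratively:
  phi_{11} = rho(1)
  phi_{kk} = [rho(k) - sum_{j=1..k-1} phi_{k-1,j} rho(k-j)]
            / [1 - sum_{j=1..k-1} phi_{k-1,j} rho(j)],
  phi_{k,j} = phi_{k-1,j} - phi_{kk} phi_{k-1,k-j},  j = 1..k-1.
Step k = 1:
  phi_11 = rho(1) = -0.3112.
Step k = 2:
  phi_22 = [rho(2) - phi_11 rho(1)] / [1 - phi_11 rho(1)] = [0.0324 - (-0.3112)(-0.3112)] / [1 - (-0.3112)(-0.3112)]
         = -0.06444544 / 0.90315456 = -0.071356.
  Update: phi_21 = phi_11 - phi_22 phi_11 = -0.3112 - (-0.071356)(-0.3112) = -0.333406.
Step k = 3:
  phi_33 = [rho(3) - phi_21 rho(2) - phi_22 rho(1)] / [1 - phi_21 rho(1) - phi_22 rho(2)]
    numerator   = -0.2735 - (-0.333406)(0.0324) - (-0.071356)(-0.3112) = -0.28490361
    denominator = 1 - (-0.333406)(-0.3112) - (-0.071356)(0.0324) = 0.898556
  phi_33 = -0.28490361 / 0.898556 = -0.3171.
Therefore phi_{33} = -0.3171.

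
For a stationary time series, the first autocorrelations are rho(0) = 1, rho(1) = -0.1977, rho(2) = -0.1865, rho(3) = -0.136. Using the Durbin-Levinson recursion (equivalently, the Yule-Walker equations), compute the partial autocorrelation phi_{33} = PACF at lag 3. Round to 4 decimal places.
\phi_{33} = -0.2510

The PACF at lag k is phi_{kk}, the last component of the solution
to the Yule-Walker system G_k phi = r_k where
  (G_k)_{ij} = rho(|i - j|), (r_k)_i = rho(i), i,j = 1..k.
Equivalently, Durbin-Levinson gives phi_{kk} iteratively:
  phi_{11} = rho(1)
  phi_{kk} = [rho(k) - sum_{j=1..k-1} phi_{k-1,j} rho(k-j)]
            / [1 - sum_{j=1..k-1} phi_{k-1,j} rho(j)],
  phi_{k,j} = phi_{k-1,j} - phi_{kk} phi_{k-1,k-j},  j = 1..k-1.
Step k = 1:
  phi_11 = rho(1) = -0.1977.
Step k = 2:
  phi_22 = [rho(2) - phi_11 rho(1)] / [1 - phi_11 rho(1)] = [-0.1865 - (-0.1977)(-0.1977)] / [1 - (-0.1977)(-0.1977)]
         = -0.22558529 / 0.96091471 = -0.234761.
  Update: phi_21 = phi_11 - phi_22 phi_11 = -0.1977 - (-0.234761)(-0.1977) = -0.244112.
Step k = 3:
  phi_33 = [rho(3) - phi_21 rho(2) - phi_22 rho(1)] / [1 - phi_21 rho(1) - phi_22 rho(2)]
    numerator   = -0.136 - (-0.244112)(-0.1865) - (-0.234761)(-0.1977) = -0.22793918
    denominator = 1 - (-0.244112)(-0.1977) - (-0.234761)(-0.1865) = 0.90795608
  phi_33 = -0.22793918 / 0.90795608 = -0.251.
Therefore phi_{33} = -0.2510.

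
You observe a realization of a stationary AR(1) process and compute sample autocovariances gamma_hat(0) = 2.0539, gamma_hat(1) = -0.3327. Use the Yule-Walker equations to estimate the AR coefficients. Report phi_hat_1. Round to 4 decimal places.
\hat\phi_{1} = -0.1620

The Yule-Walker equations for an AR(p) process read, in matrix form,
  Gamma_p phi = r_p,   with   (Gamma_p)_{ij} = gamma(|i - j|),
                       (r_p)_i = gamma(i),   i,j = 1..p.
Substitute the sample gammas (Toeplitz matrix and right-hand side of size 1):
  Gamma_p = [[2.0539]]
  r_p     = [-0.3327]
With p = 1 this is the single equation gamma(0) phi_1 = gamma(1):
  phi_hat_1 = gamma(1) / gamma(0) = -0.3327 / 2.0539 = -0.1620.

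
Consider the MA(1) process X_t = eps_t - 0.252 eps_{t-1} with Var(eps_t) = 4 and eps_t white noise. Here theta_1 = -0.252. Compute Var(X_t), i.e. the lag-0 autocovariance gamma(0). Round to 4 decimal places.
\gamma(0) = 4.2540

For an MA(q) process X_t = eps_t + sum_i theta_i eps_{t-i} with
Var(eps_t) = sigma^2, the variance is
  gamma(0) = sigma^2 * (1 + sum_i theta_i^2).
  sum_i theta_i^2 = (-0.252)^2 = 0.063504.
  gamma(0) = 4 * (1 + 0.063504) = 4 * 1.063504 = 4.254016, which rounds to 4.2540.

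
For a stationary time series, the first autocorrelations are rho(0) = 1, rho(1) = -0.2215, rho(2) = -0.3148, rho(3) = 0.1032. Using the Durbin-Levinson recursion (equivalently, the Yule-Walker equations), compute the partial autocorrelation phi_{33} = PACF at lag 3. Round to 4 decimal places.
\phi_{33} = -0.0960

The PACF at lag k is phi_{kk}, the last component of the solution
to the Yule-Walker system G_k phi = r_k where
  (G_k)_{ij} = rho(|i - j|), (r_k)_i = rho(i), i,j = 1..k.
Equivalently, Durbin-Levinson gives phi_{kk} iteratively:
  phi_{11} = rho(1)
  phi_{kk} = [rho(k) - sum_{j=1..k-1} phi_{k-1,j} rho(k-j)]
            / [1 - sum_{j=1..k-1} phi_{k-1,j} rho(j)],
  phi_{k,j} = phi_{k-1,j} - phi_{kk} phi_{k-1,k-j},  j = 1..k-1.
Step k = 1:
  phi_11 = rho(1) = -0.2215.
Step k = 2:
  phi_22 = [rho(2) - phi_11 rho(1)] / [1 - phi_11 rho(1)] = [-0.3148 - (-0.2215)(-0.2215)] / [1 - (-0.2215)(-0.2215)]
         = -0.36386225 / 0.95093775 = -0.382635.
  Update: phi_21 = phi_11 - phi_22 phi_11 = -0.2215 - (-0.382635)(-0.2215) = -0.306254.
Step k = 3:
  phi_33 = [rho(3) - phi_21 rho(2) - phi_22 rho(1)] / [1 - phi_21 rho(1) - phi_22 rho(2)]
    numerator   = 0.1032 - (-0.306254)(-0.3148) - (-0.382635)(-0.2215) = -0.07796236
    denominator = 1 - (-0.306254)(-0.2215) - (-0.382635)(-0.3148) = 0.81171125
  phi_33 = -0.07796236 / 0.81171125 = -0.096.
Therefore phi_{33} = -0.0960.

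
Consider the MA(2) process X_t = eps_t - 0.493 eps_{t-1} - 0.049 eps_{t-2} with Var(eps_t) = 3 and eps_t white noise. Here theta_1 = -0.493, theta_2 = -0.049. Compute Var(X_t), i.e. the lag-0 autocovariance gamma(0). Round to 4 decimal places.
\gamma(0) = 3.7364

For an MA(q) process X_t = eps_t + sum_i theta_i eps_{t-i} with
Var(eps_t) = sigma^2, the variance is
  gamma(0) = sigma^2 * (1 + sum_i theta_i^2).
  sum_i theta_i^2 = (-0.493)^2 + (-0.049)^2 = 0.243049 + 0.002401 = 0.24545.
  gamma(0) = 3 * (1 + 0.24545) = 3 * 1.24545 = 3.73635, which rounds to 3.7364.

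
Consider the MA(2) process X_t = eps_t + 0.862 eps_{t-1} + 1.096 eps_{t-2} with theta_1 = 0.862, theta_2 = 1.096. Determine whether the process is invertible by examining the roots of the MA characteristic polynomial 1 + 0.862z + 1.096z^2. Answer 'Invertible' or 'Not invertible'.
\text{Not invertible}

The MA(q) characteristic polynomial is P(z) = 1 + 0.862z + 1.096z^2.
Invertibility requires all roots to lie outside the unit circle, i.e. |z| > 1 for every root.
Set 1 + (0.862) z + (1.096) z^2 = 0, i.e. a z^2 + b z + c = 0 with a = 1.096, b = 0.862, c = 1.
Discriminant D = b^2 - 4ac = (0.862)^2 - 4*(1.096)*1 = 0.743044 - (4.384) = -3.640956.
D < 0, so the roots are the complex-conjugate pair z = (-b +/- i sqrt(-D)) / (2a) = -0.3932 +/- 0.8705i.
For a conjugate pair |z|^2 = z * conj(z) = (product of roots) = c/a = 1/(1.096) = 0.912409, so |z| = sqrt(0.912409) = 0.9552 for both roots.
Moduli of all roots: 0.9552, 0.9552.
All moduli strictly greater than 1? No.
Verdict: Not invertible.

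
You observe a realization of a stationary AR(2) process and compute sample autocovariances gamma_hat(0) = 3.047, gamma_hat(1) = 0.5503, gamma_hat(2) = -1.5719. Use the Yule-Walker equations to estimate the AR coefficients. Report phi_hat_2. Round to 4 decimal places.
\hat\phi_{2} = -0.5670

The Yule-Walker equations for an AR(p) process read, in matrix form,
  Gamma_p phi = r_p,   with   (Gamma_p)_{ij} = gamma(|i - j|),
                       (r_p)_i = gamma(i),   i,j = 1..p.
Substitute the sample gammas (Toeplitz matrix and right-hand side of size 2):
  Gamma_p = [[3.047, 0.5503], [0.5503, 3.047]]
  r_p     = [0.5503, -1.5719]
Written out:
  3.047 phi_1 + 0.5503 phi_2 = 0.5503
  0.5503 phi_1 + 3.047 phi_2 = -1.5719
Solve by Cramer's rule:
  det = gamma(0)^2 - gamma(1)^2 = (3.047)^2 - (0.5503)^2 = 9.284209 - 0.30283009 = 8.98137891
  phi_hat_1 = [gamma(1) gamma(0) - gamma(1) gamma(2)] / det = [(0.5503)(3.047) - (0.5503)(-1.5719)] / 8.98137891 = 2.54178067 / 8.98137891 = 0.283
  phi_hat_2 = [gamma(0) gamma(2) - gamma(1)^2] / det = [(3.047)(-1.5719) - (0.5503)^2] / 8.98137891 = -5.09240939 / 8.98137891 = -0.567
So phi_hat = [0.2830, -0.5670].
Therefore phi_hat_2 = -0.5670.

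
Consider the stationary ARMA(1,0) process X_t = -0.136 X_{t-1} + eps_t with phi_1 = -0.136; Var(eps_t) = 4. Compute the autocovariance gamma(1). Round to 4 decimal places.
\gamma(1) = -0.5543

Multiply the model equation by X_{t-k} and take expectations. With theta_0 = psi_0 = 1 and psi_j the MA(infinity) weights, this gives
  gamma(k) - sum_i phi_i gamma(k-i) = c_k,
  c_k = sigma^2 * sum_{j=k..q} theta_j psi_{j-k}   (c_k = 0 for k > q),
using gamma(-m) = gamma(m).
Pure AR (q = 0): c_0 = sigma^2 = 4, c_k = 0 for k >= 1.
Equations for k = 0 and k = 1 (AR order 1):
  gamma(0) = phi_1 gamma(1) + c_0
  gamma(1) = phi_1 gamma(0) + c_1
Substituting the second into the first: gamma(0) (1 - phi_1^2) = c_0 + phi_1 c_1, so
  gamma(0) = c_0 / (1 - phi_1^2) = 4 / (1 - (-0.136)^2) = 4 / 0.981504 = 4.075378.
  gamma(1) = phi_1 gamma(0) = (-0.136)(4.075378) = -0.554251.
Therefore gamma(1) = -0.5543 (to 4 decimal places).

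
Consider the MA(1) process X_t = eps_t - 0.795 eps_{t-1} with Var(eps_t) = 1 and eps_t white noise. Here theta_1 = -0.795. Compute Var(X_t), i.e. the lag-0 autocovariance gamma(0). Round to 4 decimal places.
\gamma(0) = 1.6320

For an MA(q) process X_t = eps_t + sum_i theta_i eps_{t-i} with
Var(eps_t) = sigma^2, the variance is
  gamma(0) = sigma^2 * (1 + sum_i theta_i^2).
  sum_i theta_i^2 = (-0.795)^2 = 0.632025.
  gamma(0) = 1 * (1 + 0.632025) = 1 * 1.632025 = 1.632025, which rounds to 1.6320.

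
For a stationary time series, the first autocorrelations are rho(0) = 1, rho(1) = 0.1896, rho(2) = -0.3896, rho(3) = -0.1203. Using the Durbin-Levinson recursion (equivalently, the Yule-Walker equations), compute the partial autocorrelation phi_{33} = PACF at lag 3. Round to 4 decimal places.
\phi_{33} = 0.0900

The PACF at lag k is phi_{kk}, the last component of the solution
to the Yule-Walker system G_k phi = r_k where
  (G_k)_{ij} = rho(|i - j|), (r_k)_i = rho(i), i,j = 1..k.
Equivalently, Durbin-Levinson gives phi_{kk} iteratively:
  phi_{11} = rho(1)
  phi_{kk} = [rho(k) - sum_{j=1..k-1} phi_{k-1,j} rho(k-j)]
            / [1 - sum_{j=1..k-1} phi_{k-1,j} rho(j)],
  phi_{k,j} = phi_{k-1,j} - phi_{kk} phi_{k-1,k-j},  j = 1..k-1.
Step k = 1:
  phi_11 = rho(1) = 0.1896.
Step k = 2:
  phi_22 = [rho(2) - phi_11 rho(1)] / [1 - phi_11 rho(1)] = [-0.3896 - (0.1896)(0.1896)] / [1 - (0.1896)(0.1896)]
         = -0.42554816 / 0.96405184 = -0.441416.
  Update: phi_21 = phi_11 - phi_22 phi_11 = 0.1896 - (-0.441416)(0.1896) = 0.273293.
Step k = 3:
  phi_33 = [rho(3) - phi_21 rho(2) - phi_22 rho(1)] / [1 - phi_21 rho(1) - phi_22 rho(2)]
    numerator   = -0.1203 - (0.273293)(-0.3896) - (-0.441416)(0.1896) = 0.06986729
    denominator = 1 - (0.273293)(0.1896) - (-0.441416)(-0.3896) = 0.77620796
  phi_33 = 0.06986729 / 0.77620796 = 0.09.
Therefore phi_{33} = 0.0900.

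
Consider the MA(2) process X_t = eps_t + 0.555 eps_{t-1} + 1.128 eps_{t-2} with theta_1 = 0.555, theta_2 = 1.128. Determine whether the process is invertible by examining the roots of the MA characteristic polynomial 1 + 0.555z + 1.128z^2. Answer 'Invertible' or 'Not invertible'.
\text{Not invertible}

The MA(q) characteristic polynomial is P(z) = 1 + 0.555z + 1.128z^2.
Invertibility requires all roots to lie outside the unit circle, i.e. |z| > 1 for every root.
Set 1 + (0.555) z + (1.128) z^2 = 0, i.e. a z^2 + b z + c = 0 with a = 1.128, b = 0.555, c = 1.
Discriminant D = b^2 - 4ac = (0.555)^2 - 4*(1.128)*1 = 0.308025 - (4.512) = -4.203975.
D < 0, so the roots are the complex-conjugate pair z = (-b +/- i sqrt(-D)) / (2a) = -0.246 +/- 0.9088i.
For a conjugate pair |z|^2 = z * conj(z) = (product of roots) = c/a = 1/(1.128) = 0.886525, so |z| = sqrt(0.886525) = 0.9416 for both roots.
Moduli of all roots: 0.9416, 0.9416.
All moduli strictly greater than 1? No.
Verdict: Not invertible.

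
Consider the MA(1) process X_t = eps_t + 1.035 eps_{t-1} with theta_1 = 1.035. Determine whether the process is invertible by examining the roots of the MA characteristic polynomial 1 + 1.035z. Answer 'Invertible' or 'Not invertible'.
\text{Not invertible}

The MA(q) characteristic polynomial is P(z) = 1 + 1.035z.
Invertibility requires all roots to lie outside the unit circle, i.e. |z| > 1 for every root.
This is linear in z: 1 + (1.035) z = 0  =>  z = -1/(1.035) = -0.966184,  |z| = 0.966184.
Moduli of all roots: 0.9662.
All moduli strictly greater than 1? No.
Verdict: Not invertible.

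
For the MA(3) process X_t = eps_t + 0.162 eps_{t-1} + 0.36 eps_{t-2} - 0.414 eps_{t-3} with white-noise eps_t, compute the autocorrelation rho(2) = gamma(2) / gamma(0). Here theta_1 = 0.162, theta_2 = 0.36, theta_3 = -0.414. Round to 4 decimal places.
\rho(2) = 0.2207

For an MA(q) process with theta_0 = 1, the autocovariance is
  gamma(k) = sigma^2 * sum_{i=0..q-k} theta_i * theta_{i+k},
and rho(k) = gamma(k) / gamma(0). Sigma^2 cancels.
  numerator   = (1)*(0.36) + (0.162)*(-0.414) = 0.292932.
  denominator = (1)^2 + (0.162)^2 + (0.36)^2 + (-0.414)^2 = 1.32724.
  rho(2) = 0.292932 / 1.32724 = 0.2207.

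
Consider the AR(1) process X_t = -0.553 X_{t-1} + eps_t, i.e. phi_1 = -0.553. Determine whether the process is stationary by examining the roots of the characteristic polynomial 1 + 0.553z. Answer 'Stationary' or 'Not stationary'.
\text{Stationary}

The AR(p) characteristic polynomial is P(z) = 1 + 0.553z.
Stationarity requires all roots to lie outside the unit circle, i.e. |z| > 1 for every root.
This is linear in z: 1 + (0.553) z = 0  =>  z = -1/(0.553) = -1.808318,  |z| = 1.808318.
Moduli of all roots: 1.8083.
All moduli strictly greater than 1? Yes.
Verdict: Stationary.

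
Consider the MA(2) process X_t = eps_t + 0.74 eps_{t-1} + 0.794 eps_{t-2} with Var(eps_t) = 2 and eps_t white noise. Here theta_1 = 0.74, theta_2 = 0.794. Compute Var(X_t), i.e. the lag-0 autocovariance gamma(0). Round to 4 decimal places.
\gamma(0) = 4.3561

For an MA(q) process X_t = eps_t + sum_i theta_i eps_{t-i} with
Var(eps_t) = sigma^2, the variance is
  gamma(0) = sigma^2 * (1 + sum_i theta_i^2).
  sum_i theta_i^2 = (0.74)^2 + (0.794)^2 = 0.5476 + 0.630436 = 1.178036.
  gamma(0) = 2 * (1 + 1.178036) = 2 * 2.178036 = 4.356072, which rounds to 4.3561.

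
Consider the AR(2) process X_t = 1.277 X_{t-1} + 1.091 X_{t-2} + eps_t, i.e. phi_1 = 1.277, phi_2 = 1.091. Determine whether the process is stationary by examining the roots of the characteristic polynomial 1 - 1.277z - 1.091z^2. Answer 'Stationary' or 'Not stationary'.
\text{Not stationary}

The AR(p) characteristic polynomial is P(z) = 1 - 1.277z - 1.091z^2.
Stationarity requires all roots to lie outside the unit circle, i.e. |z| > 1 for every root.
Set 1 + (-1.277) z + (-1.091) z^2 = 0, i.e. a z^2 + b z + c = 0 with a = -1.091, b = -1.277, c = 1.
Discriminant D = b^2 - 4ac = (-1.277)^2 - 4*(-1.091)*1 = 1.630729 - (-4.364) = 5.994729.
D >= 0, so the roots are real: z = (-b +/- sqrt(D)) / (2a) = (1.277 +/- 2.448414) / (-2.182).
  z_1 = (1.277 + 2.448414) / (-2.182) = -1.7073,   |z_1| = 1.7073.
  z_2 = (1.277 - 2.448414) / (-2.182) = 0.5369,   |z_2| = 0.5369.
Moduli of all roots: 1.7073, 0.5369.
All moduli strictly greater than 1? No.
Verdict: Not stationary.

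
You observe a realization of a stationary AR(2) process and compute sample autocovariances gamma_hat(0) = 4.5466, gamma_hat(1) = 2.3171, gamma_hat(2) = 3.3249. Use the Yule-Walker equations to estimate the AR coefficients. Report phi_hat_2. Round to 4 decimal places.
\hat\phi_{2} = 0.6370

The Yule-Walker equations for an AR(p) process read, in matrix form,
  Gamma_p phi = r_p,   with   (Gamma_p)_{ij} = gamma(|i - j|),
                       (r_p)_i = gamma(i),   i,j = 1..p.
Substitute the sample gammas (Toeplitz matrix and right-hand side of size 2):
  Gamma_p = [[4.5466, 2.3171], [2.3171, 4.5466]]
  r_p     = [2.3171, 3.3249]
Written out:
  4.5466 phi_1 + 2.3171 phi_2 = 2.3171
  2.3171 phi_1 + 4.5466 phi_2 = 3.3249
Solve by Cramer's rule:
  det = gamma(0)^2 - gamma(1)^2 = (4.5466)^2 - (2.3171)^2 = 20.67157156 - 5.36895241 = 15.30261915
  phi_hat_1 = [gamma(1) gamma(0) - gamma(1) gamma(2)] / det = [(2.3171)(4.5466) - (2.3171)(3.3249)] / 15.30261915 = 2.83080107 / 15.30261915 = 0.185
  phi_hat_2 = [gamma(0) gamma(2) - gamma(1)^2] / det = [(4.5466)(3.3249) - (2.3171)^2] / 15.30261915 = 9.74803793 / 15.30261915 = 0.637
So phi_hat = [0.1850, 0.6370].
Therefore phi_hat_2 = 0.6370.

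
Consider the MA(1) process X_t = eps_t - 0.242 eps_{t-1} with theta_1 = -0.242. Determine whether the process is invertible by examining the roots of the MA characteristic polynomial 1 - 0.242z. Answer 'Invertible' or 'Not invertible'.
\text{Invertible}

The MA(q) characteristic polynomial is P(z) = 1 - 0.242z.
Invertibility requires all roots to lie outside the unit circle, i.e. |z| > 1 for every root.
This is linear in z: 1 + (-0.242) z = 0  =>  z = -1/(-0.242) = 4.132231,  |z| = 4.132231.
Moduli of all roots: 4.1322.
All moduli strictly greater than 1? Yes.
Verdict: Invertible.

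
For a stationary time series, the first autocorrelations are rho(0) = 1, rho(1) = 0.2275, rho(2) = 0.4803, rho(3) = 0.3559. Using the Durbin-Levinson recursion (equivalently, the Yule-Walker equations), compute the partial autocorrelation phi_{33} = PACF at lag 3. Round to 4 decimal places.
\phi_{33} = 0.2560

The PACF at lag k is phi_{kk}, the last component of the solution
to the Yule-Walker system G_k phi = r_k where
  (G_k)_{ij} = rho(|i - j|), (r_k)_i = rho(i), i,j = 1..k.
Equivalently, Durbin-Levinson gives phi_{kk} iteratively:
  phi_{11} = rho(1)
  phi_{kk} = [rho(k) - sum_{j=1..k-1} phi_{k-1,j} rho(k-j)]
            / [1 - sum_{j=1..k-1} phi_{k-1,j} rho(j)],
  phi_{k,j} = phi_{k-1,j} - phi_{kk} phi_{k-1,k-j},  j = 1..k-1.
Step k = 1:
  phi_11 = rho(1) = 0.2275.
Step k = 2:
  phi_22 = [rho(2) - phi_11 rho(1)] / [1 - phi_11 rho(1)] = [0.4803 - (0.2275)(0.2275)] / [1 - (0.2275)(0.2275)]
         = 0.42854375 / 0.94824375 = 0.451934.
  Update: phi_21 = phi_11 - phi_22 phi_11 = 0.2275 - (0.451934)(0.2275) = 0.124685.
Step k = 3:
  phi_33 = [rho(3) - phi_21 rho(2) - phi_22 rho(1)] / [1 - phi_21 rho(1) - phi_22 rho(2)]
    numerator   = 0.3559 - (0.124685)(0.4803) - (0.451934)(0.2275) = 0.19319878
    denominator = 1 - (0.124685)(0.2275) - (0.451934)(0.4803) = 0.75457019
  phi_33 = 0.19319878 / 0.75457019 = 0.256.
Therefore phi_{33} = 0.2560.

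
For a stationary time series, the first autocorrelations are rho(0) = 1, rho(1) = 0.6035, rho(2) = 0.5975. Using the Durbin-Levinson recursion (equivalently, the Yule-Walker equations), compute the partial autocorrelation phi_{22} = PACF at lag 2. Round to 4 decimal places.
\phi_{22} = 0.3669

The PACF at lag k is phi_{kk}, the last component of the solution
to the Yule-Walker system G_k phi = r_k where
  (G_k)_{ij} = rho(|i - j|), (r_k)_i = rho(i), i,j = 1..k.
Equivalently, Durbin-Levinson gives phi_{kk} iteratively:
  phi_{11} = rho(1)
  phi_{kk} = [rho(k) - sum_{j=1..k-1} phi_{k-1,j} rho(k-j)]
            / [1 - sum_{j=1..k-1} phi_{k-1,j} rho(j)],
  phi_{k,j} = phi_{k-1,j} - phi_{kk} phi_{k-1,k-j},  j = 1..k-1.
Step k = 1:
  phi_11 = rho(1) = 0.6035.
Step k = 2:
  phi_22 = [rho(2) - phi_11 rho(1)] / [1 - phi_11 rho(1)] = [0.5975 - (0.6035)(0.6035)] / [1 - (0.6035)(0.6035)]
         = 0.23328775 / 0.63578775 = 0.3669.
Therefore phi_{22} = 0.3669.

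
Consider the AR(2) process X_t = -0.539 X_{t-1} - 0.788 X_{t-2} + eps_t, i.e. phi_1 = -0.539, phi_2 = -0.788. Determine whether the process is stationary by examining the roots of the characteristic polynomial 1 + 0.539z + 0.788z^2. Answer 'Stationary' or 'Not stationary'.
\text{Stationary}

The AR(p) characteristic polynomial is P(z) = 1 + 0.539z + 0.788z^2.
Stationarity requires all roots to lie outside the unit circle, i.e. |z| > 1 for every root.
Set 1 + (0.539) z + (0.788) z^2 = 0, i.e. a z^2 + b z + c = 0 with a = 0.788, b = 0.539, c = 1.
Discriminant D = b^2 - 4ac = (0.539)^2 - 4*(0.788)*1 = 0.290521 - (3.152) = -2.861479.
D < 0, so the roots are the complex-conjugate pair z = (-b +/- i sqrt(-D)) / (2a) = -0.342 +/- 1.0733i.
For a conjugate pair |z|^2 = z * conj(z) = (product of roots) = c/a = 1/(0.788) = 1.269036, so |z| = sqrt(1.269036) = 1.1265 for both roots.
Moduli of all roots: 1.1265, 1.1265.
All moduli strictly greater than 1? Yes.
Verdict: Stationary.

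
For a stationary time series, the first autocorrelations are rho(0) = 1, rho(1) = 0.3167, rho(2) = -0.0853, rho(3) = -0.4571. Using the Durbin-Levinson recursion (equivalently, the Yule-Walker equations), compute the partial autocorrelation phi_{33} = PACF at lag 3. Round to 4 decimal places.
\phi_{33} = -0.4170

The PACF at lag k is phi_{kk}, the last component of the solution
to the Yule-Walker system G_k phi = r_k where
  (G_k)_{ij} = rho(|i - j|), (r_k)_i = rho(i), i,j = 1..k.
Equivalently, Durbin-Levinson gives phi_{kk} iteratively:
  phi_{11} = rho(1)
  phi_{kk} = [rho(k) - sum_{j=1..k-1} phi_{k-1,j} rho(k-j)]
            / [1 - sum_{j=1..k-1} phi_{k-1,j} rho(j)],
  phi_{k,j} = phi_{k-1,j} - phi_{kk} phi_{k-1,k-j},  j = 1..k-1.
Step k = 1:
  phi_11 = rho(1) = 0.3167.
Step k = 2:
  phi_22 = [rho(2) - phi_11 rho(1)] / [1 - phi_11 rho(1)] = [-0.0853 - (0.3167)(0.3167)] / [1 - (0.3167)(0.3167)]
         = -0.18559889 / 0.89970111 = -0.206289.
  Update: phi_21 = phi_11 - phi_22 phi_11 = 0.3167 - (-0.206289)(0.3167) = 0.382032.
Step k = 3:
  phi_33 = [rho(3) - phi_21 rho(2) - phi_22 rho(1)] / [1 - phi_21 rho(1) - phi_22 rho(2)]
    numerator   = -0.4571 - (0.382032)(-0.0853) - (-0.206289)(0.3167) = -0.3591808
    denominator = 1 - (0.382032)(0.3167) - (-0.206289)(-0.0853) = 0.86141401
  phi_33 = -0.3591808 / 0.86141401 = -0.417.
Therefore phi_{33} = -0.4170.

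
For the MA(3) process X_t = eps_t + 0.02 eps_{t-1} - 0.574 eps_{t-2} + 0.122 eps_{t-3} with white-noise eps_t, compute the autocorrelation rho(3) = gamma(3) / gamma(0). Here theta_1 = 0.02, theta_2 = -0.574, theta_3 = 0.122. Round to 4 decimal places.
\rho(3) = 0.0907

For an MA(q) process with theta_0 = 1, the autocovariance is
  gamma(k) = sigma^2 * sum_{i=0..q-k} theta_i * theta_{i+k},
and rho(k) = gamma(k) / gamma(0). Sigma^2 cancels.
  numerator   = (1)*(0.122) = 0.122.
  denominator = (1)^2 + (0.02)^2 + (-0.574)^2 + (0.122)^2 = 1.34476.
  rho(3) = 0.122 / 1.34476 = 0.0907.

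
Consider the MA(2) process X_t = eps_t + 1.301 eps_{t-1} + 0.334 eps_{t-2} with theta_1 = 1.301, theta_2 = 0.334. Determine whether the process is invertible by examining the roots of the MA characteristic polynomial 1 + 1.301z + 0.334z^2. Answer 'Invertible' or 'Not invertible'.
\text{Invertible}

The MA(q) characteristic polynomial is P(z) = 1 + 1.301z + 0.334z^2.
Invertibility requires all roots to lie outside the unit circle, i.e. |z| > 1 for every root.
Set 1 + (1.301) z + (0.334) z^2 = 0, i.e. a z^2 + b z + c = 0 with a = 0.334, b = 1.301, c = 1.
Discriminant D = b^2 - 4ac = (1.301)^2 - 4*(0.334)*1 = 1.692601 - (1.336) = 0.356601.
D >= 0, so the roots are real: z = (-b +/- sqrt(D)) / (2a) = (-1.301 +/- 0.597161) / (0.668).
  z_1 = (-1.301 + 0.597161) / (0.668) = -1.0537,   |z_1| = 1.0537.
  z_2 = (-1.301 - 0.597161) / (0.668) = -2.8416,   |z_2| = 2.8416.
Moduli of all roots: 1.0537, 2.8416.
All moduli strictly greater than 1? Yes.
Verdict: Invertible.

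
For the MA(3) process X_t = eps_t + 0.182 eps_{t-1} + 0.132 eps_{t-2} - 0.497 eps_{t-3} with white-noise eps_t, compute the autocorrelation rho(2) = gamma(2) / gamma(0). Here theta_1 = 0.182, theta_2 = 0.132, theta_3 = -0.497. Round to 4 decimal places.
\rho(2) = 0.0320

For an MA(q) process with theta_0 = 1, the autocovariance is
  gamma(k) = sigma^2 * sum_{i=0..q-k} theta_i * theta_{i+k},
and rho(k) = gamma(k) / gamma(0). Sigma^2 cancels.
  numerator   = (1)*(0.132) + (0.182)*(-0.497) = 0.041546.
  denominator = (1)^2 + (0.182)^2 + (0.132)^2 + (-0.497)^2 = 1.297557.
  rho(2) = 0.041546 / 1.297557 = 0.0320.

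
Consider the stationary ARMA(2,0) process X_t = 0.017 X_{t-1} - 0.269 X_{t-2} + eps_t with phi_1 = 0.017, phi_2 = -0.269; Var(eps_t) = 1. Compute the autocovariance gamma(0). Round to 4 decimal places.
\gamma(0) = 1.0782

Multiply the model equation by X_{t-k} and take expectations. With theta_0 = psi_0 = 1 and psi_j the MA(infinity) weights, this gives
  gamma(k) - sum_i phi_i gamma(k-i) = c_k,
  c_k = sigma^2 * sum_{j=k..q} theta_j psi_{j-k}   (c_k = 0 for k > q),
using gamma(-m) = gamma(m).
Pure AR (q = 0): c_0 = sigma^2 = 1, c_k = 0 for k >= 1.
Equations for k = 0, 1, 2 (AR order 2, c_2 = 0):
  (E0) gamma(0) = phi_1 gamma(1) + phi_2 gamma(2) + c_0
  (E1) gamma(1) = phi_1 gamma(0) + phi_2 gamma(1) + c_1
  (E2) gamma(2) = phi_1 gamma(1) + phi_2 gamma(0)
From (E1): gamma(1) = A gamma(0) + B with
  A = phi_1 / (1 - phi_2) = 0.017 / 1.269 = 0.013396,   B = c_1 / (1 - phi_2) = 0 / 1.269 = 0.
Insert (E2) into (E0): gamma(0) (1 - phi_2^2) = phi_1 (1 + phi_2) gamma(1) + c_0.
  phi_1 (1 + phi_2) = (0.017)(0.731) = 0.012427,   1 - phi_2^2 = 0.927639.
Replace gamma(1) by A gamma(0) + B and collect gamma(0):
  gamma(0) [0.927639 - (0.012427)(0.013396)] = c_0 = 1
  gamma(0) * 0.927473 = 1
  gamma(0) = 1 / 0.927473 = 1.078199.
Therefore gamma(0) = 1.0782 (to 4 decimal places).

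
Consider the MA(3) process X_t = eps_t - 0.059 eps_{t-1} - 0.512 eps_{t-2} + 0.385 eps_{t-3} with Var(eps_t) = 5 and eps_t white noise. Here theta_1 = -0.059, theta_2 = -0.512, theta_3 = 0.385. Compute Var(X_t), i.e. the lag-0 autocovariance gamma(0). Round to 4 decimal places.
\gamma(0) = 7.0693

For an MA(q) process X_t = eps_t + sum_i theta_i eps_{t-i} with
Var(eps_t) = sigma^2, the variance is
  gamma(0) = sigma^2 * (1 + sum_i theta_i^2).
  sum_i theta_i^2 = (-0.059)^2 + (-0.512)^2 + (0.385)^2 = 0.003481 + 0.262144 + 0.148225 = 0.41385.
  gamma(0) = 5 * (1 + 0.41385) = 5 * 1.41385 = 7.06925, which rounds to 7.0693.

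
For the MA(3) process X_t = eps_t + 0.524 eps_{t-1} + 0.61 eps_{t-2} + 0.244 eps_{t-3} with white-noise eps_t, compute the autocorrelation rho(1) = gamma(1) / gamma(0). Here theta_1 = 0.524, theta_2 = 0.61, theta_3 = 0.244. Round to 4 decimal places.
\rho(1) = 0.5817

For an MA(q) process with theta_0 = 1, the autocovariance is
  gamma(k) = sigma^2 * sum_{i=0..q-k} theta_i * theta_{i+k},
and rho(k) = gamma(k) / gamma(0). Sigma^2 cancels.
  numerator   = (1)*(0.524) + (0.524)*(0.61) + (0.61)*(0.244) = 0.99248.
  denominator = (1)^2 + (0.524)^2 + (0.61)^2 + (0.244)^2 = 1.706212.
  rho(1) = 0.99248 / 1.706212 = 0.5817.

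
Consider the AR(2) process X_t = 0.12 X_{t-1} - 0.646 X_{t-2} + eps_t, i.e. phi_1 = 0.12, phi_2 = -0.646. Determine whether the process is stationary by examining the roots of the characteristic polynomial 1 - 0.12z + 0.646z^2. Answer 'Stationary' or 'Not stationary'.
\text{Stationary}

The AR(p) characteristic polynomial is P(z) = 1 - 0.12z + 0.646z^2.
Stationarity requires all roots to lie outside the unit circle, i.e. |z| > 1 for every root.
Set 1 + (-0.12) z + (0.646) z^2 = 0, i.e. a z^2 + b z + c = 0 with a = 0.646, b = -0.12, c = 1.
Discriminant D = b^2 - 4ac = (-0.12)^2 - 4*(0.646)*1 = 0.0144 - (2.584) = -2.5696.
D < 0, so the roots are the complex-conjugate pair z = (-b +/- i sqrt(-D)) / (2a) = 0.0929 +/- 1.2407i.
For a conjugate pair |z|^2 = z * conj(z) = (product of roots) = c/a = 1/(0.646) = 1.547988, so |z| = sqrt(1.547988) = 1.2442 for both roots.
Moduli of all roots: 1.2442, 1.2442.
All moduli strictly greater than 1? Yes.
Verdict: Stationary.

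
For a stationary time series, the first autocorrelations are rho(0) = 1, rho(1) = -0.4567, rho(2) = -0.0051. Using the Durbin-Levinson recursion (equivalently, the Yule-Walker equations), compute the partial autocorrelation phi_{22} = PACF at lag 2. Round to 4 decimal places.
\phi_{22} = -0.2700

The PACF at lag k is phi_{kk}, the last component of the solution
to the Yule-Walker system G_k phi = r_k where
  (G_k)_{ij} = rho(|i - j|), (r_k)_i = rho(i), i,j = 1..k.
Equivalently, Durbin-Levinson gives phi_{kk} iteratively:
  phi_{11} = rho(1)
  phi_{kk} = [rho(k) - sum_{j=1..k-1} phi_{k-1,j} rho(k-j)]
            / [1 - sum_{j=1..k-1} phi_{k-1,j} rho(j)],
  phi_{k,j} = phi_{k-1,j} - phi_{kk} phi_{k-1,k-j},  j = 1..k-1.
Step k = 1:
  phi_11 = rho(1) = -0.4567.
Step k = 2:
  phi_22 = [rho(2) - phi_11 rho(1)] / [1 - phi_11 rho(1)] = [-0.0051 - (-0.4567)(-0.4567)] / [1 - (-0.4567)(-0.4567)]
         = -0.21367489 / 0.79142511 = -0.27.
Therefore phi_{22} = -0.2700.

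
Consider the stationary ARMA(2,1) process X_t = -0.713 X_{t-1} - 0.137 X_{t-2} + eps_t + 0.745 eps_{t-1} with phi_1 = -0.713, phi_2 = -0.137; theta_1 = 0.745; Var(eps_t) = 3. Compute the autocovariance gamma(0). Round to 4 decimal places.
\gamma(0) = 3.1274

Multiply the model equation by X_{t-k} and take expectations. With theta_0 = psi_0 = 1 and psi_j the MA(infinity) weights, this gives
  gamma(k) - sum_i phi_i gamma(k-i) = c_k,
  c_k = sigma^2 * sum_{j=k..q} theta_j psi_{j-k}   (c_k = 0 for k > q),
using gamma(-m) = gamma(m).
psi-weights needed (psi_j = theta_j + sum_i phi_i psi_{j-i}):
  psi_1 = theta_1 + phi_1 = 0.745 + (-0.713) = 0.032
Right-hand sides:
  c_0 = sigma^2 (1 + theta_1 psi_1) = 3 * (1 + (0.745)(0.032)) = 3 * 1.02384 = 3.07152
  c_1 = sigma^2 theta_1 = 3 * (0.745) = 2.235
  c_2 = 0
Equations for k = 0, 1, 2 (AR order 2, c_2 = 0):
  (E0) gamma(0) = phi_1 gamma(1) + phi_2 gamma(2) + c_0
  (E1) gamma(1) = phi_1 gamma(0) + phi_2 gamma(1) + c_1
  (E2) gamma(2) = phi_1 gamma(1) + phi_2 gamma(0)
From (E1): gamma(1) = A gamma(0) + B with
  A = phi_1 / (1 - phi_2) = -0.713 / 1.137 = -0.627089,   B = c_1 / (1 - phi_2) = 2.235 / 1.137 = 1.965699.
Insert (E2) into (E0): gamma(0) (1 - phi_2^2) = phi_1 (1 + phi_2) gamma(1) + c_0.
  phi_1 (1 + phi_2) = (-0.713)(0.863) = -0.615319,   1 - phi_2^2 = 0.981231.
Replace gamma(1) by A gamma(0) + B and collect gamma(0):
  gamma(0) [0.981231 - (-0.615319)(-0.627089)] = (-0.615319)(1.965699) + 3.07152
  gamma(0) * 0.595371 = 1.861988
  gamma(0) = 1.861988 / 0.595371 = 3.12744.
Therefore gamma(0) = 3.1274 (to 4 decimal places).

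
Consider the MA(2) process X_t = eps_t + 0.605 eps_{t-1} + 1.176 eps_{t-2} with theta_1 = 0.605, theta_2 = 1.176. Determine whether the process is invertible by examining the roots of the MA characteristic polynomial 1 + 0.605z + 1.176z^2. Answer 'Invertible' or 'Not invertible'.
\text{Not invertible}

The MA(q) characteristic polynomial is P(z) = 1 + 0.605z + 1.176z^2.
Invertibility requires all roots to lie outside the unit circle, i.e. |z| > 1 for every root.
Set 1 + (0.605) z + (1.176) z^2 = 0, i.e. a z^2 + b z + c = 0 with a = 1.176, b = 0.605, c = 1.
Discriminant D = b^2 - 4ac = (0.605)^2 - 4*(1.176)*1 = 0.366025 - (4.704) = -4.337975.
D < 0, so the roots are the complex-conjugate pair z = (-b +/- i sqrt(-D)) / (2a) = -0.2572 +/- 0.8855i.
For a conjugate pair |z|^2 = z * conj(z) = (product of roots) = c/a = 1/(1.176) = 0.85034, so |z| = sqrt(0.85034) = 0.9221 for both roots.
Moduli of all roots: 0.9221, 0.9221.
All moduli strictly greater than 1? No.
Verdict: Not invertible.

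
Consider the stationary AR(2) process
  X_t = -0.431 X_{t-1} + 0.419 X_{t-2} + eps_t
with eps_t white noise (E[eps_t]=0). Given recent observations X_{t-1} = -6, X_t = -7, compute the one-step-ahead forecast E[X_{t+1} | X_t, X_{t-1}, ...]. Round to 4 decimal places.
E[X_{t+1} \mid \mathcal F_t] = 0.5030

For an AR(p) model X_t = c + sum_i phi_i X_{t-i} + eps_t, the
one-step-ahead conditional mean is
  E[X_{t+1} | X_t, ...] = c + sum_i phi_i X_{t+1-i}.
Substitute known values:
  E[X_{t+1} | ...] = (-0.431) * (-7) + (0.419) * (-6)
                   = 0.5030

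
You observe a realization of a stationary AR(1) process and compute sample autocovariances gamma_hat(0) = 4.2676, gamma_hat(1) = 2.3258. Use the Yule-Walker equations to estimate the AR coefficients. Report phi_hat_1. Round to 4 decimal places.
\hat\phi_{1} = 0.5450

The Yule-Walker equations for an AR(p) process read, in matrix form,
  Gamma_p phi = r_p,   with   (Gamma_p)_{ij} = gamma(|i - j|),
                       (r_p)_i = gamma(i),   i,j = 1..p.
Substitute the sample gammas (Toeplitz matrix and right-hand side of size 1):
  Gamma_p = [[4.2676]]
  r_p     = [2.3258]
With p = 1 this is the single equation gamma(0) phi_1 = gamma(1):
  phi_hat_1 = gamma(1) / gamma(0) = 2.3258 / 4.2676 = 0.5450.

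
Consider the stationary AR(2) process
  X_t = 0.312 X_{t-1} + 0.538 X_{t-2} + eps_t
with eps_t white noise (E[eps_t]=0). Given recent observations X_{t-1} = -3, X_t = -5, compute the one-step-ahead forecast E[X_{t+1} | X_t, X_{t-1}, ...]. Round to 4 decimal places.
E[X_{t+1} \mid \mathcal F_t] = -3.1740

For an AR(p) model X_t = c + sum_i phi_i X_{t-i} + eps_t, the
one-step-ahead conditional mean is
  E[X_{t+1} | X_t, ...] = c + sum_i phi_i X_{t+1-i}.
Substitute known values:
  E[X_{t+1} | ...] = (0.312) * (-5) + (0.538) * (-3)
                   = -3.1740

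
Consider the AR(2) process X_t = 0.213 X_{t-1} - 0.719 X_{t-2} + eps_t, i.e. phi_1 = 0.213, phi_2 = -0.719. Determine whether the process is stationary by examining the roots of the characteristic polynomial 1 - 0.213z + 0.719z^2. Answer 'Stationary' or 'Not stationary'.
\text{Stationary}

The AR(p) characteristic polynomial is P(z) = 1 - 0.213z + 0.719z^2.
Stationarity requires all roots to lie outside the unit circle, i.e. |z| > 1 for every root.
Set 1 + (-0.213) z + (0.719) z^2 = 0, i.e. a z^2 + b z + c = 0 with a = 0.719, b = -0.213, c = 1.
Discriminant D = b^2 - 4ac = (-0.213)^2 - 4*(0.719)*1 = 0.045369 - (2.876) = -2.830631.
D < 0, so the roots are the complex-conjugate pair z = (-b +/- i sqrt(-D)) / (2a) = 0.1481 +/- 1.17i.
For a conjugate pair |z|^2 = z * conj(z) = (product of roots) = c/a = 1/(0.719) = 1.390821, so |z| = sqrt(1.390821) = 1.1793 for both roots.
Moduli of all roots: 1.1793, 1.1793.
All moduli strictly greater than 1? Yes.
Verdict: Stationary.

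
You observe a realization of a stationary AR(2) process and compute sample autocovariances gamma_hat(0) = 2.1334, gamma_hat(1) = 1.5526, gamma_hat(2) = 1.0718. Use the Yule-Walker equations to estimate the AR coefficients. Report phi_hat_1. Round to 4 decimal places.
\hat\phi_{1} = 0.7699

The Yule-Walker equations for an AR(p) process read, in matrix form,
  Gamma_p phi = r_p,   with   (Gamma_p)_{ij} = gamma(|i - j|),
                       (r_p)_i = gamma(i),   i,j = 1..p.
Substitute the sample gammas (Toeplitz matrix and right-hand side of size 2):
  Gamma_p = [[2.1334, 1.5526], [1.5526, 2.1334]]
  r_p     = [1.5526, 1.0718]
Written out:
  2.1334 phi_1 + 1.5526 phi_2 = 1.5526
  1.5526 phi_1 + 2.1334 phi_2 = 1.0718
Solve by Cramer's rule:
  det = gamma(0)^2 - gamma(1)^2 = (2.1334)^2 - (1.5526)^2 = 4.55139556 - 2.41056676 = 2.1408288
  phi_hat_1 = [gamma(1) gamma(0) - gamma(1) gamma(2)] / det = [(1.5526)(2.1334) - (1.5526)(1.0718)] / 2.1408288 = 1.64824016 / 2.1408288 = 0.7699
  phi_hat_2 = [gamma(0) gamma(2) - gamma(1)^2] / det = [(2.1334)(1.0718) - (1.5526)^2] / 2.1408288 = -0.12398864 / 2.1408288 = -0.0579
So phi_hat = [0.7699, -0.0579].
Therefore phi_hat_1 = 0.7699.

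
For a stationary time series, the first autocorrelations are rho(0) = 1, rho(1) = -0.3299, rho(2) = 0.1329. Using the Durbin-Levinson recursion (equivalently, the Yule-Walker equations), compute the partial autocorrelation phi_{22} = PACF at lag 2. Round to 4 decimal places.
\phi_{22} = 0.0270

The PACF at lag k is phi_{kk}, the last component of the solution
to the Yule-Walker system G_k phi = r_k where
  (G_k)_{ij} = rho(|i - j|), (r_k)_i = rho(i), i,j = 1..k.
Equivalently, Durbin-Levinson gives phi_{kk} iteratively:
  phi_{11} = rho(1)
  phi_{kk} = [rho(k) - sum_{j=1..k-1} phi_{k-1,j} rho(k-j)]
            / [1 - sum_{j=1..k-1} phi_{k-1,j} rho(j)],
  phi_{k,j} = phi_{k-1,j} - phi_{kk} phi_{k-1,k-j},  j = 1..k-1.
Step k = 1:
  phi_11 = rho(1) = -0.3299.
Step k = 2:
  phi_22 = [rho(2) - phi_11 rho(1)] / [1 - phi_11 rho(1)] = [0.1329 - (-0.3299)(-0.3299)] / [1 - (-0.3299)(-0.3299)]
         = 0.02406599 / 0.89116599 = 0.027.
Therefore phi_{22} = 0.0270.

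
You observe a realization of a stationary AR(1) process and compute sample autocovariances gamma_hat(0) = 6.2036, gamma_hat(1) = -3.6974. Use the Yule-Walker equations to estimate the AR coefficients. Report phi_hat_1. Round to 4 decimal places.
\hat\phi_{1} = -0.5960

The Yule-Walker equations for an AR(p) process read, in matrix form,
  Gamma_p phi = r_p,   with   (Gamma_p)_{ij} = gamma(|i - j|),
                       (r_p)_i = gamma(i),   i,j = 1..p.
Substitute the sample gammas (Toeplitz matrix and right-hand side of size 1):
  Gamma_p = [[6.2036]]
  r_p     = [-3.6974]
With p = 1 this is the single equation gamma(0) phi_1 = gamma(1):
  phi_hat_1 = gamma(1) / gamma(0) = -3.6974 / 6.2036 = -0.5960.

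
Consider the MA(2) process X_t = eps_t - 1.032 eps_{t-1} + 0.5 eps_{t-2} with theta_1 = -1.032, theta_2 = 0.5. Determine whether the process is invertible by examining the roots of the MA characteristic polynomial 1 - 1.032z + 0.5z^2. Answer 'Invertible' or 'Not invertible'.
\text{Invertible}

The MA(q) characteristic polynomial is P(z) = 1 - 1.032z + 0.5z^2.
Invertibility requires all roots to lie outside the unit circle, i.e. |z| > 1 for every root.
Set 1 + (-1.032) z + (0.5) z^2 = 0, i.e. a z^2 + b z + c = 0 with a = 0.5, b = -1.032, c = 1.
Discriminant D = b^2 - 4ac = (-1.032)^2 - 4*(0.5)*1 = 1.065024 - (2) = -0.934976.
D < 0, so the roots are the complex-conjugate pair z = (-b +/- i sqrt(-D)) / (2a) = 1.032 +/- 0.9669i.
For a conjugate pair |z|^2 = z * conj(z) = (product of roots) = c/a = 1/(0.5) = 2, so |z| = sqrt(2) = 1.4142 for both roots.
Moduli of all roots: 1.4142, 1.4142.
All moduli strictly greater than 1? Yes.
Verdict: Invertible.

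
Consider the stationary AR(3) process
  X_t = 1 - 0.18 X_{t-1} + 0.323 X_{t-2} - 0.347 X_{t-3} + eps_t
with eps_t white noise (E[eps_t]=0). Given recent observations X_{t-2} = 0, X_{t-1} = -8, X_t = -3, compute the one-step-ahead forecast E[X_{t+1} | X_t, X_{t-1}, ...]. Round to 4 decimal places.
E[X_{t+1} \mid \mathcal F_t] = -1.0440

For an AR(p) model X_t = c + sum_i phi_i X_{t-i} + eps_t, the
one-step-ahead conditional mean is
  E[X_{t+1} | X_t, ...] = c + sum_i phi_i X_{t+1-i}.
Substitute known values:
  E[X_{t+1} | ...] = 1 + (-0.18) * (-3) + (0.323) * (-8) + (-0.347) * (0)
                   = -1.0440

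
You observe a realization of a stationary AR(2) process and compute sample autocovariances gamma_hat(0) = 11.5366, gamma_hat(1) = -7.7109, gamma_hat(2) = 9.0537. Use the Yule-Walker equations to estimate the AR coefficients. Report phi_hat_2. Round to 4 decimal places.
\hat\phi_{2} = 0.6110

The Yule-Walker equations for an AR(p) process read, in matrix form,
  Gamma_p phi = r_p,   with   (Gamma_p)_{ij} = gamma(|i - j|),
                       (r_p)_i = gamma(i),   i,j = 1..p.
Substitute the sample gammas (Toeplitz matrix and right-hand side of size 2):
  Gamma_p = [[11.5366, -7.7109], [-7.7109, 11.5366]]
  r_p     = [-7.7109, 9.0537]
Written out:
  11.5366 phi_1 - 7.7109 phi_2 = -7.7109
  -7.7109 phi_1 + 11.5366 phi_2 = 9.0537
Solve by Cramer's rule:
  det = gamma(0)^2 - gamma(1)^2 = (11.5366)^2 - (-7.7109)^2 = 133.09313956 - 59.45797881 = 73.63516075
  phi_hat_1 = [gamma(1) gamma(0) - gamma(1) gamma(2)] / det = [(-7.7109)(11.5366) - (-7.7109)(9.0537)] / 73.63516075 = -19.14539361 / 73.63516075 = -0.26
  phi_hat_2 = [gamma(0) gamma(2) - gamma(1)^2] / det = [(11.5366)(9.0537) - (-7.7109)^2] / 73.63516075 = 44.99093661 / 73.63516075 = 0.611
So phi_hat = [-0.2600, 0.6110].
Therefore phi_hat_2 = 0.6110.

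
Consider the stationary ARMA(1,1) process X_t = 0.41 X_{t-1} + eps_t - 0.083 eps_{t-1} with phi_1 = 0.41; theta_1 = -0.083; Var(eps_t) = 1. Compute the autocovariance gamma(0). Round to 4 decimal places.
\gamma(0) = 1.1285

Multiply the model equation by X_{t-k} and take expectations. With theta_0 = psi_0 = 1 and psi_j the MA(infinity) weights, this gives
  gamma(k) - sum_i phi_i gamma(k-i) = c_k,
  c_k = sigma^2 * sum_{j=k..q} theta_j psi_{j-k}   (c_k = 0 for k > q),
using gamma(-m) = gamma(m).
psi-weights needed (psi_j = theta_j + sum_i phi_i psi_{j-i}):
  psi_1 = theta_1 + phi_1 = -0.083 + (0.41) = 0.327
Right-hand sides:
  c_0 = sigma^2 (1 + theta_1 psi_1) = 1 * (1 + (-0.083)(0.327)) = 1 * 0.972859 = 0.972859
  c_1 = sigma^2 theta_1 = 1 * (-0.083) = -0.083
  c_2 = 0
Equations for k = 0 and k = 1 (AR order 1):
  gamma(0) = phi_1 gamma(1) + c_0
  gamma(1) = phi_1 gamma(0) + c_1
Substituting the second into the first: gamma(0) (1 - phi_1^2) = c_0 + phi_1 c_1, so
  gamma(0) = (c_0 + phi_1 c_1) / (1 - phi_1^2) = (0.972859 + (0.41)(-0.083)) / (1 - (0.41)^2) = 0.938829 / 0.8319 = 1.128536.
Therefore gamma(0) = 1.1285 (to 4 decimal places).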